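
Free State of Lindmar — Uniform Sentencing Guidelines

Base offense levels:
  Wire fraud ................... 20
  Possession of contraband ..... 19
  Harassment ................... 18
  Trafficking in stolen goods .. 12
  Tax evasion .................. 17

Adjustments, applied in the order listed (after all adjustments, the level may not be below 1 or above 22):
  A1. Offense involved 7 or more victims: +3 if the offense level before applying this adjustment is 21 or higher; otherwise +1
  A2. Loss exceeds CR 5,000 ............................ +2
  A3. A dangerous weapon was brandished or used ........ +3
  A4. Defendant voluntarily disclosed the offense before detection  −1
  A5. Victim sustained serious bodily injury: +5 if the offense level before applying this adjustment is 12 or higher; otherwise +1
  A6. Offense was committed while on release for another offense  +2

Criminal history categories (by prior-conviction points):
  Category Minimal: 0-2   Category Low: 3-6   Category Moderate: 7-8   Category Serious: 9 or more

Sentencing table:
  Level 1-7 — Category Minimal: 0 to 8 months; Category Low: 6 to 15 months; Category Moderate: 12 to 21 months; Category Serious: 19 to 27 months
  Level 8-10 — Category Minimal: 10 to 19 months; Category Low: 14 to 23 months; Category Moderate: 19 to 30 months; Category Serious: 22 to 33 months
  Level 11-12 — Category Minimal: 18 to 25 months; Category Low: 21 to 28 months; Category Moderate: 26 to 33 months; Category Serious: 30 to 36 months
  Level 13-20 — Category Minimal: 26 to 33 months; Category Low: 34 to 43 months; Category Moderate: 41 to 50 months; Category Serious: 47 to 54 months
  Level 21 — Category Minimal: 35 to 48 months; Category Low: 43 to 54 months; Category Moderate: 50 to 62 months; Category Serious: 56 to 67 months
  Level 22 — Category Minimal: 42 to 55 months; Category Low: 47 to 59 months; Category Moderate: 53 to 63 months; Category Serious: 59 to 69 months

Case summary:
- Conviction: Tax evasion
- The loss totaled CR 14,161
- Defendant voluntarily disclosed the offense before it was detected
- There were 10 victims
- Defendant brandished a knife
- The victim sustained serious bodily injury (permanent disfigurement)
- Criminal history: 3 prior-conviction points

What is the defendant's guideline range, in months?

Base offense level for tax evasion: 17.
A1 applies (level before this adjustment is 17 < 21, so +1): 17 + 1 = 18.
A2 applies: 18 + 2 = 20.
A3 applies: 20 + 3 = 23.
A4 applies: 23 − 1 = 22.
A5 applies (level before this adjustment is 22 ≥ 12, so +5): 22 + 5 = 27.
A6 does not apply.
Level 27 exceeds the maximum of 22; capped at 22.
Final offense level: 22.
Criminal history: 3 prior points → Category Low (3-6).
Level 22 falls in the 22 band.
Grid: Level 22 × Category Low = 47-59 months.

47-59 months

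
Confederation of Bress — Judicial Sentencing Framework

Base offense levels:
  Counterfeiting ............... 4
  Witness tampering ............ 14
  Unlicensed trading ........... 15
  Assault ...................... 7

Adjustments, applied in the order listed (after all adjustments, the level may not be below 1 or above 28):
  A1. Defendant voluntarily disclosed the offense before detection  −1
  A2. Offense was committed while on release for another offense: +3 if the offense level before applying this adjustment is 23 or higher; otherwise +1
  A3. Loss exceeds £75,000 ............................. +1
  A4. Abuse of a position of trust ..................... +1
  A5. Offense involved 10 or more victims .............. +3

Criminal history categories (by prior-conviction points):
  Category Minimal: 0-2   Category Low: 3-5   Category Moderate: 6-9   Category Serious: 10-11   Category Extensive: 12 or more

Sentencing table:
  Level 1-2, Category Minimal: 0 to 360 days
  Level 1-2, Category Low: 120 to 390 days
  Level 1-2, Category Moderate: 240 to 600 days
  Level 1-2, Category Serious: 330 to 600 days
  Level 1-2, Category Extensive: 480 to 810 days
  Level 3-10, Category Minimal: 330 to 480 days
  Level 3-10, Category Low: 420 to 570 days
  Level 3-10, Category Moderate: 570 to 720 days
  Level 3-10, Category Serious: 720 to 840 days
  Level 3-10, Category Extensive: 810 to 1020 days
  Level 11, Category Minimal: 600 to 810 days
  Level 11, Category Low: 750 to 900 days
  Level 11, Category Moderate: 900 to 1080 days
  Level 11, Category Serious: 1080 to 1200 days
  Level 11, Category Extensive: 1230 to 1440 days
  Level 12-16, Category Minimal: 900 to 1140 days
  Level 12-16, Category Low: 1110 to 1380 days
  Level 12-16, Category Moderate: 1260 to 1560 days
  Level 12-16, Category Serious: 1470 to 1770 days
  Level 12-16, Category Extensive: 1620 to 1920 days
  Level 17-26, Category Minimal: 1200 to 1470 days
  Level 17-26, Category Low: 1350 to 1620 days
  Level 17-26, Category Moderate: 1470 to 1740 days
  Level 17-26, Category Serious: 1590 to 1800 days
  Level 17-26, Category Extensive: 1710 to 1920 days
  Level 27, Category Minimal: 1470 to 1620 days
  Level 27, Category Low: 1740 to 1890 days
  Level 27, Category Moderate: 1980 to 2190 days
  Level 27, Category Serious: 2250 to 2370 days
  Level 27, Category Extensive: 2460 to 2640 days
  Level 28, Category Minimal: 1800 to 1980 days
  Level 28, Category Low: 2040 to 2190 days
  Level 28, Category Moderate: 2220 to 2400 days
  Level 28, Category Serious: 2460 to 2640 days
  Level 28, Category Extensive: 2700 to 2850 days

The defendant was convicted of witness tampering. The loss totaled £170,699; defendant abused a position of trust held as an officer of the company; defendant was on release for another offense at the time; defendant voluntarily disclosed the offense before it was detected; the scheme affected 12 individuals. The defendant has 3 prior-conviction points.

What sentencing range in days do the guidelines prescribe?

1350-1620 days

Base offense level for witness tampering: 14.
A1 applies: 14 − 1 = 13.
A2 applies (level before this adjustment is 13 < 23, so +1): 13 + 1 = 14.
A3 applies: 14 + 1 = 15.
A4 applies: 15 + 1 = 16.
A5 applies: 16 + 3 = 19.
Final offense level: 19.
Criminal history: 3 prior points → Category Low (3-5).
Level 19 falls in the 17-26 band.
Grid: Level 17-26 × Category Low = 1350-1620 days.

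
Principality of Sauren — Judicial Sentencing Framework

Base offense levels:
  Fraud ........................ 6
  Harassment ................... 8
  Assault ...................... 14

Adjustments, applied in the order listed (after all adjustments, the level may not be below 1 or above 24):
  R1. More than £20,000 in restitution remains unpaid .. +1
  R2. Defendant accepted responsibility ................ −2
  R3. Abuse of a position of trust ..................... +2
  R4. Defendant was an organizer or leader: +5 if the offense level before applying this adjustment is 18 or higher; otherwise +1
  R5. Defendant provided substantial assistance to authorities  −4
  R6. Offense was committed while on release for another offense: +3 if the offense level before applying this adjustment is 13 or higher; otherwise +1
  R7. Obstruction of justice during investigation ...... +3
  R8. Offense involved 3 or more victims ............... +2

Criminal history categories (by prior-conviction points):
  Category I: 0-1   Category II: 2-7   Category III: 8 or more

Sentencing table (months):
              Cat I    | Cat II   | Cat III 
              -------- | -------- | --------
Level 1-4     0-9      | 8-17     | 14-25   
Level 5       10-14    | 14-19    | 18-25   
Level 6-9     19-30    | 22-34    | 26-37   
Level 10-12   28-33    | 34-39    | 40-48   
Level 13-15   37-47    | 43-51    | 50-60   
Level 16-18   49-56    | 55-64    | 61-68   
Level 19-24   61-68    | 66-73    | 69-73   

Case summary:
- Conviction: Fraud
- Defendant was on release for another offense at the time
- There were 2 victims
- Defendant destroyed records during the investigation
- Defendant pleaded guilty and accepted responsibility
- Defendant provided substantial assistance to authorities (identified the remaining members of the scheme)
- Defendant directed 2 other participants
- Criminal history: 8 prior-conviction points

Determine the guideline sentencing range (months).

Base offense level for fraud: 6.
R1 does not apply.
R2 applies: 6 − 2 = 4.
R3 does not apply.
R4 applies (level before this adjustment is 4 < 18, so +1): 4 + 1 = 5.
R5 applies: 5 − 4 = 1.
R6 applies (level before this adjustment is 1 < 13, so +1): 1 + 1 = 2.
R7 applies: 2 + 3 = 5.
R8 does not apply.
Final offense level: 5.
Criminal history: 8 prior points → Category III (8+).
Level 5 falls in the 5 band.
Grid: Level 5 × Category III = 18-25 months.

18-25 months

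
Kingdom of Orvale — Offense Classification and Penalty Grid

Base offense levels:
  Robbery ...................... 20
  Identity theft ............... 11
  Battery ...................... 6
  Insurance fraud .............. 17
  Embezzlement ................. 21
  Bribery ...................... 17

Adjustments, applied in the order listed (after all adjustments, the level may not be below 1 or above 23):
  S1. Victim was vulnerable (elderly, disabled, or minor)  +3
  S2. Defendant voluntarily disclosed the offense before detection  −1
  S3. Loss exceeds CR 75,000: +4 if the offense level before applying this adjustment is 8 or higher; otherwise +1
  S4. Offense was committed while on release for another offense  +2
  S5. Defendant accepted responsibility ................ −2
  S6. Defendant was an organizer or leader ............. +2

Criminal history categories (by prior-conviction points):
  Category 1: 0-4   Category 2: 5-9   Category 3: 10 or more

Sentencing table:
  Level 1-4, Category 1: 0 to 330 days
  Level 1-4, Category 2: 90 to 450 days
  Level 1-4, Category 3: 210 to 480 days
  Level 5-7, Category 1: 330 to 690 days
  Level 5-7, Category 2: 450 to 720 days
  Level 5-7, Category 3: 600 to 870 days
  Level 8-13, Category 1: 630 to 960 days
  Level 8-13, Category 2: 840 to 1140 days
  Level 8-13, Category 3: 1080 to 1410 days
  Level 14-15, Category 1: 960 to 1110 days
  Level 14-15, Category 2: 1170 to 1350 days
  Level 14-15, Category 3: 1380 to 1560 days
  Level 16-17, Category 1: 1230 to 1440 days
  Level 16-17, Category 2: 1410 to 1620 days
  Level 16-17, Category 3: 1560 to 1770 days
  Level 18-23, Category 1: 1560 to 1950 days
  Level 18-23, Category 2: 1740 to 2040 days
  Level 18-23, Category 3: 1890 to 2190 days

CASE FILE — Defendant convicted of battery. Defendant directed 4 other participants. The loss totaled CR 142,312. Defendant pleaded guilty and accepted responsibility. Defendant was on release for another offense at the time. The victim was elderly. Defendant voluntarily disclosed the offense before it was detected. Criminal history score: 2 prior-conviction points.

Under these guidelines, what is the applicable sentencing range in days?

Base offense level for battery: 6.
S1 applies: 6 + 3 = 9.
S2 applies: 9 − 1 = 8.
S3 applies (level before this adjustment is 8 ≥ 8, so +4): 8 + 4 = 12.
S4 applies: 12 + 2 = 14.
S5 applies: 14 − 2 = 12.
S6 applies: 12 + 2 = 14.
Final offense level: 14.
Criminal history: 2 prior points → Category 1 (0-4).
Level 14 falls in the 14-15 band.
Grid: Level 14-15 × Category 1 = 960-1110 days.

960-1110 days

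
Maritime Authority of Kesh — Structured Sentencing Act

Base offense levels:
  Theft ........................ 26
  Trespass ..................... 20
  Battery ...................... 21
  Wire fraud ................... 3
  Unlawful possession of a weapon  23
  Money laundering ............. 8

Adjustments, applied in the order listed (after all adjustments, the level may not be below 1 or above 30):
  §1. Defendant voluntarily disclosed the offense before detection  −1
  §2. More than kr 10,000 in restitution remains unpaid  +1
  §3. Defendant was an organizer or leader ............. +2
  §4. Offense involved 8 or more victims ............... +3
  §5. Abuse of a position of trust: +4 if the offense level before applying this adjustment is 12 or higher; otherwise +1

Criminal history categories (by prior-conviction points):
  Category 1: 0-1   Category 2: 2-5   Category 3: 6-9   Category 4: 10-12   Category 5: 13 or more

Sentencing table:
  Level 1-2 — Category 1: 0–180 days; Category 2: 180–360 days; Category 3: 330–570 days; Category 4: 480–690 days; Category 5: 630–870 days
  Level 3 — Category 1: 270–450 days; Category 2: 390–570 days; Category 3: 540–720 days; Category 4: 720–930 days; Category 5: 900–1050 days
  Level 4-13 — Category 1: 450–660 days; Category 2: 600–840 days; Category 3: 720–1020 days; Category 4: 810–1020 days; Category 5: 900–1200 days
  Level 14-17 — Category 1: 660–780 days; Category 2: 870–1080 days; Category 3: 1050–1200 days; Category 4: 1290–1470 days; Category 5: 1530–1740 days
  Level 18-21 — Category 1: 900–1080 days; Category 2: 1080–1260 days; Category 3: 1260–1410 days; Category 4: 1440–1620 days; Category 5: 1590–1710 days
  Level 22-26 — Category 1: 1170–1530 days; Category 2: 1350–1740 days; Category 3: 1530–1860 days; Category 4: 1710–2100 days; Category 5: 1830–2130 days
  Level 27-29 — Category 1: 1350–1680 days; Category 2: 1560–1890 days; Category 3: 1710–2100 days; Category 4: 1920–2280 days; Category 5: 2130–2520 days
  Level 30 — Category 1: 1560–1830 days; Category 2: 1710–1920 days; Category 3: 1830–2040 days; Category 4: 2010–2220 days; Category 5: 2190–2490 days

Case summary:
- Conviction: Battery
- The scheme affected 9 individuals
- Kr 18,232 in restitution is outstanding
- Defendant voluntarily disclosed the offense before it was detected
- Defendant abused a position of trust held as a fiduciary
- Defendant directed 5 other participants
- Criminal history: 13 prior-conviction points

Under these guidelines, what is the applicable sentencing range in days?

Base offense level for battery: 21.
§1 applies: 21 − 1 = 20.
§2 applies: 20 + 1 = 21.
§3 applies: 21 + 2 = 23.
§4 applies: 23 + 3 = 26.
§5 applies (level before this adjustment is 26 ≥ 12, so +4): 26 + 4 = 30.
Final offense level: 30.
Criminal history: 13 prior points → Category 5 (13+).
Level 30 falls in the 30 band.
Grid: Level 30 × Category 5 = 2190-2490 days.

2190-2490 days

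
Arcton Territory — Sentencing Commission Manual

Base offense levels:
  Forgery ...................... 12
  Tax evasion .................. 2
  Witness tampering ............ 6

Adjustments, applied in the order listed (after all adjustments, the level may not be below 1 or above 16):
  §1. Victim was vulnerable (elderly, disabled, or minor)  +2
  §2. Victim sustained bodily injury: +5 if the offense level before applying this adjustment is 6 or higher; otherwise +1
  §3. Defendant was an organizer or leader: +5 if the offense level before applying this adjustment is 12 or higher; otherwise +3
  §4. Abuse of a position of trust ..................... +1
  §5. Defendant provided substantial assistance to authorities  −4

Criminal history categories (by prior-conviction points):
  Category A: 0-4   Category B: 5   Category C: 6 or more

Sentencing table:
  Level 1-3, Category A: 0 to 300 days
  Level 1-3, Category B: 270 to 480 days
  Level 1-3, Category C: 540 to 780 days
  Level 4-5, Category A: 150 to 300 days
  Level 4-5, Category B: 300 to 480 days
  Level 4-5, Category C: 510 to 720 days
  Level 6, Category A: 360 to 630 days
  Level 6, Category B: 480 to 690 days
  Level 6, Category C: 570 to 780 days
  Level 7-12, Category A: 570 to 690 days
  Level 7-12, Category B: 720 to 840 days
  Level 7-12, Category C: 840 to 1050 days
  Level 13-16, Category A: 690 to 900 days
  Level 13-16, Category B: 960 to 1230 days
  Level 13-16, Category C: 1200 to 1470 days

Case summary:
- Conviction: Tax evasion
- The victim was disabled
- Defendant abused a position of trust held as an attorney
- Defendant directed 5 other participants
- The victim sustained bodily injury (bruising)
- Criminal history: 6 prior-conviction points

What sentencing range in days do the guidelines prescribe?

Base offense level for tax evasion: 2.
§1 applies: 2 + 2 = 4.
§2 applies (level before this adjustment is 4 < 6, so +1): 4 + 1 = 5.
§3 applies (level before this adjustment is 5 < 12, so +3): 5 + 3 = 8.
§4 applies: 8 + 1 = 9.
§5 does not apply.
Final offense level: 9.
Criminal history: 6 prior points → Category C (6+).
Level 9 falls in the 7-12 band.
Grid: Level 7-12 × Category C = 840-1050 days.

840-1050 days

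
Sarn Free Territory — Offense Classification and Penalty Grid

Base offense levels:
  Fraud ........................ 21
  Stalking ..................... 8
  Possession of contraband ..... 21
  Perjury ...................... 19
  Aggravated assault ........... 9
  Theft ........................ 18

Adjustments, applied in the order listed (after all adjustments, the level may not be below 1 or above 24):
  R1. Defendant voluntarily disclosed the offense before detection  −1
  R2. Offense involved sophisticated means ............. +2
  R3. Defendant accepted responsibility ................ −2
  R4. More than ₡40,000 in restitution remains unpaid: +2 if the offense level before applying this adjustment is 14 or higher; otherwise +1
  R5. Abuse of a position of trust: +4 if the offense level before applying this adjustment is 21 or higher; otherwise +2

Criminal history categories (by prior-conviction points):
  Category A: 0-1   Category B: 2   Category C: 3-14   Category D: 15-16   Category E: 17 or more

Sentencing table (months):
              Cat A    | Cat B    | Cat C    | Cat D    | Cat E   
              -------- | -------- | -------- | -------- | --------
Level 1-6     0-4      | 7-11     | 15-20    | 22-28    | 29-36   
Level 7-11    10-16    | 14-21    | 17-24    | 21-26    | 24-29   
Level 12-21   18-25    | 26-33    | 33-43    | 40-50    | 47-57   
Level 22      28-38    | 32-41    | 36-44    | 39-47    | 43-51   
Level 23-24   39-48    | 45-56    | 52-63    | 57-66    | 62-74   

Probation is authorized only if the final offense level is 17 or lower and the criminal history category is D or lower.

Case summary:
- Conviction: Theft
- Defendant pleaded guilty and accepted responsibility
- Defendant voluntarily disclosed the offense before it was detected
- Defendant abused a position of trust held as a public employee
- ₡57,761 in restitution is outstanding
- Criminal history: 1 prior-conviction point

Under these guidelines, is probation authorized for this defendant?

No

Base offense level for theft: 18.
R1 applies: 18 − 1 = 17.
R3 applies: 17 − 2 = 15.
R4 applies (level before this adjustment is 15 ≥ 14, so +2): 15 + 2 = 17.
R5 applies (level before this adjustment is 17 < 21, so +2): 17 + 2 = 19.
Final offense level: 19.
Criminal history: 1 prior point → Category A (0-1).
Level 19 falls in the 12-21 band.
Grid: Level 12-21 × Category A = 18-25 months.
Probation check: level 19 > 17 and category A ≤ D → not eligible.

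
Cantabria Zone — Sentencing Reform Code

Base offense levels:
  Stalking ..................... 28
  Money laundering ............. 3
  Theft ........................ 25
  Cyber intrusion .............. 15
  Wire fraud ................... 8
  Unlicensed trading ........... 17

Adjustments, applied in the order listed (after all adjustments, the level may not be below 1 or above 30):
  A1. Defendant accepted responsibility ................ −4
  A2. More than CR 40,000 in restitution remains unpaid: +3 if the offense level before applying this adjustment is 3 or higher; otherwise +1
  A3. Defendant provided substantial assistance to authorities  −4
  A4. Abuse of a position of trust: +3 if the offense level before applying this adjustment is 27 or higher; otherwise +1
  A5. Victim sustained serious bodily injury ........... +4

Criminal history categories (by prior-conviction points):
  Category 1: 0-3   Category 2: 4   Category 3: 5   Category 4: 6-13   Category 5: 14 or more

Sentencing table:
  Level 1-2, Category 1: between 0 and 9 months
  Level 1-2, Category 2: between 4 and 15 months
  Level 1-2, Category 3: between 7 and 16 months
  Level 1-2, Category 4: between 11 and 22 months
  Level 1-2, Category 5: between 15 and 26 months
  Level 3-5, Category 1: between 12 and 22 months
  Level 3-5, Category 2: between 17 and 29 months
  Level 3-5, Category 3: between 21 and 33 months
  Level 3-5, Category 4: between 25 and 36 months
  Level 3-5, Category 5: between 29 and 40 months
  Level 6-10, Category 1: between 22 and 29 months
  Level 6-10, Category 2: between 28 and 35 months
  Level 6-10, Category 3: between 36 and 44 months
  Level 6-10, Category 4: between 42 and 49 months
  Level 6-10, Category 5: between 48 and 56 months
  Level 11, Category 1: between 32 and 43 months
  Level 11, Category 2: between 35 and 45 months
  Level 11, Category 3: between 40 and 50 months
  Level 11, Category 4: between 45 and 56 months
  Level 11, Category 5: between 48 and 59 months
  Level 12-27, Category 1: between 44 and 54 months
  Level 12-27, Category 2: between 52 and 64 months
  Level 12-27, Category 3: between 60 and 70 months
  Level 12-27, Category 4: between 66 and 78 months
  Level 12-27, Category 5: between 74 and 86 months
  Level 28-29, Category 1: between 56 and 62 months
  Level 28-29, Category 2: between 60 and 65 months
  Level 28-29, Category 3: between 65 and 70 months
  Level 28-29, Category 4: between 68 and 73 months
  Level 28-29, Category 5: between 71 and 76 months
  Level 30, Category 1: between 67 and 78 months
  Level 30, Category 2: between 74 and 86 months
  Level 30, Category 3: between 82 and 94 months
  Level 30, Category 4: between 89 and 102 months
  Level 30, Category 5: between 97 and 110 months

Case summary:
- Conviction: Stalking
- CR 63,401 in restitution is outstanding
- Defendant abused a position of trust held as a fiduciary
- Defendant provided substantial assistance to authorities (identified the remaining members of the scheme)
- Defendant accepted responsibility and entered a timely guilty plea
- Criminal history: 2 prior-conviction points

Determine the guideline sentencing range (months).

Base offense level for stalking: 28.
A1 applies: 28 − 4 = 24.
A2 applies (level before this adjustment is 24 ≥ 3, so +3): 24 + 3 = 27.
A3 applies: 27 − 4 = 23.
A4 applies (level before this adjustment is 23 < 27, so +1): 23 + 1 = 24.
A5 does not apply.
Final offense level: 24.
Criminal history: 2 prior points → Category 1 (0-3).
Level 24 falls in the 12-27 band.
Grid: Level 12-27 × Category 1 = 44-54 months.

44-54 months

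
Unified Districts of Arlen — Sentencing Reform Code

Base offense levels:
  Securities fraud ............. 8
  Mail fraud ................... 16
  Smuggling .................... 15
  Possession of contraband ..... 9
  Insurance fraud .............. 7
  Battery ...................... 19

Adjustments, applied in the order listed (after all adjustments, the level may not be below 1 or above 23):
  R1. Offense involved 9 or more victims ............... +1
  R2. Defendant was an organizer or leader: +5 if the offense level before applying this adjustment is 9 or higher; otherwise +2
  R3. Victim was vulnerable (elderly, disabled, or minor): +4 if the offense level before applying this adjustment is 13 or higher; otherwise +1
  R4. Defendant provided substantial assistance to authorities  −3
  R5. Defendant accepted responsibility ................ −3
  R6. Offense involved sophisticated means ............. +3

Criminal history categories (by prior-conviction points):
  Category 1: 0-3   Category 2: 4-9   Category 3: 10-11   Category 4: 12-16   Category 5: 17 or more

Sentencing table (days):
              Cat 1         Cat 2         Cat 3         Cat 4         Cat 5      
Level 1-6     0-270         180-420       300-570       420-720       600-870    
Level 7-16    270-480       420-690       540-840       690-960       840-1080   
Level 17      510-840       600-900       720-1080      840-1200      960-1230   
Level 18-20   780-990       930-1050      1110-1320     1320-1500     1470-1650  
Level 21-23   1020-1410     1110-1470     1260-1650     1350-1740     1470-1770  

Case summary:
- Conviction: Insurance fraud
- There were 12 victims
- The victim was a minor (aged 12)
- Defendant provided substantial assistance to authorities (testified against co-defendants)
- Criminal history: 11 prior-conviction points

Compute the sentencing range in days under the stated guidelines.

300-570 days

Base offense level for insurance fraud: 7.
R1 applies: 7 + 1 = 8.
R2 does not apply.
R3 applies (level before this adjustment is 8 < 13, so +1): 8 + 1 = 9.
R4 applies: 9 − 3 = 6.
R5 does not apply.
Final offense level: 6.
Criminal history: 11 prior points → Category 3 (10-11).
Level 6 falls in the 1-6 band.
Grid: Level 1-6 × Category 3 = 300-570 days.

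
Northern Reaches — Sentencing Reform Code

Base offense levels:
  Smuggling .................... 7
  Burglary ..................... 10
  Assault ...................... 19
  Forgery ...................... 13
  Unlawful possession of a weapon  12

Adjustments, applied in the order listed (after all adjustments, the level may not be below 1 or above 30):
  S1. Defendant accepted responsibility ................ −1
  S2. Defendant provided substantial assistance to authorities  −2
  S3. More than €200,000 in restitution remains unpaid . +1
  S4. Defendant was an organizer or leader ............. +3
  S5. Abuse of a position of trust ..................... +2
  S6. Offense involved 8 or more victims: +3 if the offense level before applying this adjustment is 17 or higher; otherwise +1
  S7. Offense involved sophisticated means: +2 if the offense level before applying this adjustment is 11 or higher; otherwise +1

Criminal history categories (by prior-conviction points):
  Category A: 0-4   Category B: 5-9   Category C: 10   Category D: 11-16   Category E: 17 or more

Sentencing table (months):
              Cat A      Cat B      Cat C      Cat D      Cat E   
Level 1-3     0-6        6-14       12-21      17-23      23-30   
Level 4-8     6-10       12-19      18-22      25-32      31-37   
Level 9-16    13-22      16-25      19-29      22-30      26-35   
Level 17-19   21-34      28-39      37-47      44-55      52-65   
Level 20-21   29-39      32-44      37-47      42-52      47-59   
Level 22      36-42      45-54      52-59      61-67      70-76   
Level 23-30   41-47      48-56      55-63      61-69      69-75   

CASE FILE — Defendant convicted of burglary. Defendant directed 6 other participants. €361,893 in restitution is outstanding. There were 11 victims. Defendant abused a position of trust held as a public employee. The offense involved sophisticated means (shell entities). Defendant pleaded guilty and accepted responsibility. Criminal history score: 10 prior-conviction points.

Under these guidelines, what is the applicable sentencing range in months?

Base offense level for burglary: 10.
S1 applies: 10 − 1 = 9.
S2 does not apply.
S3 applies: 9 + 1 = 10.
S4 applies: 10 + 3 = 13.
S5 applies: 13 + 2 = 15.
S6 applies (level before this adjustment is 15 < 17, so +1): 15 + 1 = 16.
S7 applies (level before this adjustment is 16 ≥ 11, so +2): 16 + 2 = 18.
Final offense level: 18.
Criminal history: 10 prior points → Category C (10).
Level 18 falls in the 17-19 band.
Grid: Level 17-19 × Category C = 37-47 months.

37-47 months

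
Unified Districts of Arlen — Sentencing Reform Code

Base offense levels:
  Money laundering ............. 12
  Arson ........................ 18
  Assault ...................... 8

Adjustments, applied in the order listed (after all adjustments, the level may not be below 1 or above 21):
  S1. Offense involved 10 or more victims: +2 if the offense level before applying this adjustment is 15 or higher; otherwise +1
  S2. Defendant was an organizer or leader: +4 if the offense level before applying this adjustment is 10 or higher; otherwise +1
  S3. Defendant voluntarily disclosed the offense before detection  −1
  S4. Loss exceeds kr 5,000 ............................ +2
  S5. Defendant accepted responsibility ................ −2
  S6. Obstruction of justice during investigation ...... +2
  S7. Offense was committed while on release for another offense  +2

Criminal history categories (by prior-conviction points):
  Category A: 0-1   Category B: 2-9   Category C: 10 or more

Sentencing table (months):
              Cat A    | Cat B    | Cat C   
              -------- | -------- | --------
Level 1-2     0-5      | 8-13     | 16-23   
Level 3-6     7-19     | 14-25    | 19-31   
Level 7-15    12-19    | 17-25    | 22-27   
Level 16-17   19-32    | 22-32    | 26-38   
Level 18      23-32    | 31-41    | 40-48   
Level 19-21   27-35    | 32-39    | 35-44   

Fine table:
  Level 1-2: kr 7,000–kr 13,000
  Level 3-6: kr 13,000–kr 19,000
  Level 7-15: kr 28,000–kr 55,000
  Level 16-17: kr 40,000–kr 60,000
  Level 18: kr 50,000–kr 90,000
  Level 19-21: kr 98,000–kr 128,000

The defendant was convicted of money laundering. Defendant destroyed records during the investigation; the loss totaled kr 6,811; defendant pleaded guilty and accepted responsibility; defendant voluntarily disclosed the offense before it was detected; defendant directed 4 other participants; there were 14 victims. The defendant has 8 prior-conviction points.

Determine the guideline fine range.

kr 50,000–kr 90,000

Base offense level for money laundering: 12.
S1 applies (level before this adjustment is 12 < 15, so +1): 12 + 1 = 13.
S2 applies (level before this adjustment is 13 ≥ 10, so +4): 13 + 4 = 17.
S3 applies: 17 − 1 = 16.
S4 applies: 16 + 2 = 18.
S5 applies: 18 − 2 = 16.
S6 applies: 16 + 2 = 18.
S7 does not apply.
Final offense level: 18.
Level 18 falls in the 18 band.
Fine table: Level 18 → kr 50,000–kr 90,000.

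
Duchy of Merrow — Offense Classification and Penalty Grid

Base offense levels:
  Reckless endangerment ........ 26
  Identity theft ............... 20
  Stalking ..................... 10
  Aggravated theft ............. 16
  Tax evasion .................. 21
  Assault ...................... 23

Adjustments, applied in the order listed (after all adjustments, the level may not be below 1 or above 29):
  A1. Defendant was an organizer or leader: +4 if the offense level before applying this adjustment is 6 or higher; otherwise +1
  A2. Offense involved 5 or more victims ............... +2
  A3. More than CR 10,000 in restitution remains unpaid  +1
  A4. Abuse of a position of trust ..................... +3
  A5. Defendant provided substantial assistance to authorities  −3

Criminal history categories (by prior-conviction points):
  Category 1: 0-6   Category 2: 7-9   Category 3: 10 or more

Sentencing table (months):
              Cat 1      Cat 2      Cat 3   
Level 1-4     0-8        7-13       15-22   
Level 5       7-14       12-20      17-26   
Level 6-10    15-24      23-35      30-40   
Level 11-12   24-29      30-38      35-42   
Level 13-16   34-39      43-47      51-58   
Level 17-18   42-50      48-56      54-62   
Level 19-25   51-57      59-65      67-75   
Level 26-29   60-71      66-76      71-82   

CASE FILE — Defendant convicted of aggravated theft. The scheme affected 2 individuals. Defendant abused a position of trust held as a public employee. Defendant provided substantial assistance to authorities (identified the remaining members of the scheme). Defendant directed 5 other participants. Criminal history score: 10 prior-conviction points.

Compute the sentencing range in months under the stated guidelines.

67-75 months

Base offense level for aggravated theft: 16.
A1 applies (level before this adjustment is 16 ≥ 6, so +4): 16 + 4 = 20.
A3 does not apply.
A4 applies: 20 + 3 = 23.
A5 applies: 23 − 3 = 20.
Final offense level: 20.
Criminal history: 10 prior points → Category 3 (10+).
Level 20 falls in the 19-25 band.
Grid: Level 19-25 × Category 3 = 67-75 months.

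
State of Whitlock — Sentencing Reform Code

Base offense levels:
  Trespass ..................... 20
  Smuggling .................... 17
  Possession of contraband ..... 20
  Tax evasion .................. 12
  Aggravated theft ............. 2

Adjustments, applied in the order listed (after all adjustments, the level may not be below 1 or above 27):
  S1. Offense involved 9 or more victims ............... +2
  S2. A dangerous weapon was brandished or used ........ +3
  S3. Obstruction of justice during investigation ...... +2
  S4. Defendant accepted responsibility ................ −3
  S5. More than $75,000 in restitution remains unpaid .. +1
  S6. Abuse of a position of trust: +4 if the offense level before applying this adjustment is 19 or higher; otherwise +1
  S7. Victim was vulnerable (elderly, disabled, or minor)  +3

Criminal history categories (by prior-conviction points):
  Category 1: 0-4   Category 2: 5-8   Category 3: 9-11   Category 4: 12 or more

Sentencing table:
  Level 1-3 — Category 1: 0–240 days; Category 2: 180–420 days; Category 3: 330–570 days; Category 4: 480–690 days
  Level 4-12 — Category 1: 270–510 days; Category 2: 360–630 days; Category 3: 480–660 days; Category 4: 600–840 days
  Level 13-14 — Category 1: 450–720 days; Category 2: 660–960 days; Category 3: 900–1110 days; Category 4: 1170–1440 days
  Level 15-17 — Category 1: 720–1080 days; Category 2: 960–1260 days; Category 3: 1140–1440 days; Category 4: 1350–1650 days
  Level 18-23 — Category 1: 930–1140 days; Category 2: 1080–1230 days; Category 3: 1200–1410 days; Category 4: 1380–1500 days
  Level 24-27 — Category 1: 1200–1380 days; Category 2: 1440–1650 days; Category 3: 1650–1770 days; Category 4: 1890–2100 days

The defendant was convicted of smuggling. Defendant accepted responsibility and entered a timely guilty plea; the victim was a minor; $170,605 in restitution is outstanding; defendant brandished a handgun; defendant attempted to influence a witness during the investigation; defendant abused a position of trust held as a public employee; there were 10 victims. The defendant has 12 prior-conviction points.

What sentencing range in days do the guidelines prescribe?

Base offense level for smuggling: 17.
S1 applies: 17 + 2 = 19.
S2 applies: 19 + 3 = 22.
S3 applies: 22 + 2 = 24.
S4 applies: 24 − 3 = 21.
S5 applies: 21 + 1 = 22.
S6 applies (level before this adjustment is 22 ≥ 19, so +4): 22 + 4 = 26.
S7 applies: 26 + 3 = 29.
Level 29 exceeds the maximum of 27; capped at 27.
Final offense level: 27.
Criminal history: 12 prior points → Category 4 (12+).
Level 27 falls in the 24-27 band.
Grid: Level 24-27 × Category 4 = 1890-2100 days.

1890-2100 days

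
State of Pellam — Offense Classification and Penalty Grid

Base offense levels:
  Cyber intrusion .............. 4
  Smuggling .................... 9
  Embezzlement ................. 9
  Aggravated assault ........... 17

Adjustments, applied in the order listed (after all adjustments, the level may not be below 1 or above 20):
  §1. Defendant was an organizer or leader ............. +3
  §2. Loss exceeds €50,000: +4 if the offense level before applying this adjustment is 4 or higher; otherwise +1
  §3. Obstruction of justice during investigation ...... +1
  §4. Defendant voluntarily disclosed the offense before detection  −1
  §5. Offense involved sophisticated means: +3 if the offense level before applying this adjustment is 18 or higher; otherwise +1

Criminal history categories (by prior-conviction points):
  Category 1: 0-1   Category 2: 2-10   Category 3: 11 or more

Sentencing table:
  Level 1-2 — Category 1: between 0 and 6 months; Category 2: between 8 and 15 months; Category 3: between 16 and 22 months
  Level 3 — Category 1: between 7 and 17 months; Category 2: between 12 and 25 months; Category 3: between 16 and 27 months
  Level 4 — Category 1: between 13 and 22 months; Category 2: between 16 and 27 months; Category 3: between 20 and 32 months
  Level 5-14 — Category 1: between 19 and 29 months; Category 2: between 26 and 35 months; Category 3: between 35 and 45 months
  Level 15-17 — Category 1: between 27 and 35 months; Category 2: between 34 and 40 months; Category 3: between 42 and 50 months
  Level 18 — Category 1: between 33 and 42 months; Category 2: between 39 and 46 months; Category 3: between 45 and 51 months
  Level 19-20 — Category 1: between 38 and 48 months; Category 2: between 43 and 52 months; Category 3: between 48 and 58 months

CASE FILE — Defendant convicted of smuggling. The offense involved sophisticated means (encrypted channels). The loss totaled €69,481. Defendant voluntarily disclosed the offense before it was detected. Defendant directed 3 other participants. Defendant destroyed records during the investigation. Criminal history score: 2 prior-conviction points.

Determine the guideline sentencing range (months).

Base offense level for smuggling: 9.
§1 applies: 9 + 3 = 12.
§2 applies (level before this adjustment is 12 ≥ 4, so +4): 12 + 4 = 16.
§3 applies: 16 + 1 = 17.
§4 applies: 17 − 1 = 16.
§5 applies (level before this adjustment is 16 < 18, so +1): 16 + 1 = 17.
Final offense level: 17.
Criminal history: 2 prior points → Category 2 (2-10).
Level 17 falls in the 15-17 band.
Grid: Level 15-17 × Category 2 = 34-40 months.

34-40 months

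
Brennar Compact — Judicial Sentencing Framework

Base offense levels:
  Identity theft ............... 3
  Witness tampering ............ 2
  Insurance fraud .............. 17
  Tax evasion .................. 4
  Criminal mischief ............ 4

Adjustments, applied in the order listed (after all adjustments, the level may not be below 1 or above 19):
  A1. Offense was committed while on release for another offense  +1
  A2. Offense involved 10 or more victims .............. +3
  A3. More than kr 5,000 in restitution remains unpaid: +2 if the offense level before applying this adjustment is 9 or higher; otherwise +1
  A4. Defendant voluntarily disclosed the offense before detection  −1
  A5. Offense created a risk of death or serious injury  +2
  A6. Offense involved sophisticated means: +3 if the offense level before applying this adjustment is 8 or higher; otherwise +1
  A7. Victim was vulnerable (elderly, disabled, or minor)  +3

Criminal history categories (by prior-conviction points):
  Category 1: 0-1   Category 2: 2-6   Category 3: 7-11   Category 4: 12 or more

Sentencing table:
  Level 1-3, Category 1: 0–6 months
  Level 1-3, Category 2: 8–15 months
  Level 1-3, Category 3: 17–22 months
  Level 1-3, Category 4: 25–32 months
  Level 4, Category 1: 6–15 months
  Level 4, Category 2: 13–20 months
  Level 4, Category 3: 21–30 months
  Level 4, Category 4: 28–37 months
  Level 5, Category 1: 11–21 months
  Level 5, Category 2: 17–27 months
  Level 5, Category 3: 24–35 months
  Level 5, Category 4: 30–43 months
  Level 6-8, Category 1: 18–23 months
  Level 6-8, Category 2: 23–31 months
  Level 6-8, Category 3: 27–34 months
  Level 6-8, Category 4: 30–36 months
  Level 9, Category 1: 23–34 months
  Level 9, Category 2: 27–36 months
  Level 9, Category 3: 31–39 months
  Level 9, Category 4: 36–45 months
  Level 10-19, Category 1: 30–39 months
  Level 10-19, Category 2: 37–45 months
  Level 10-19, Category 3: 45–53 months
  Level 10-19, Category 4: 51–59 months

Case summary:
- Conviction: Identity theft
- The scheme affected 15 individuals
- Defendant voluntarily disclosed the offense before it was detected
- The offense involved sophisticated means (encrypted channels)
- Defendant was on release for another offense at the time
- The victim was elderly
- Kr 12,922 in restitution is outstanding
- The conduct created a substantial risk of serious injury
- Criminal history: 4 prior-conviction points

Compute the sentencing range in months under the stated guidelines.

Base offense level for identity theft: 3.
A1 applies: 3 + 1 = 4.
A2 applies: 4 + 3 = 7.
A3 applies (level before this adjustment is 7 < 9, so +1): 7 + 1 = 8.
A4 applies: 8 − 1 = 7.
A5 applies: 7 + 2 = 9.
A6 applies (level before this adjustment is 9 ≥ 8, so +3): 9 + 3 = 12.
A7 applies: 12 + 3 = 15.
Final offense level: 15.
Criminal history: 4 prior points → Category 2 (2-6).
Level 15 falls in the 10-19 band.
Grid: Level 10-19 × Category 2 = 37-45 months.

37-45 months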